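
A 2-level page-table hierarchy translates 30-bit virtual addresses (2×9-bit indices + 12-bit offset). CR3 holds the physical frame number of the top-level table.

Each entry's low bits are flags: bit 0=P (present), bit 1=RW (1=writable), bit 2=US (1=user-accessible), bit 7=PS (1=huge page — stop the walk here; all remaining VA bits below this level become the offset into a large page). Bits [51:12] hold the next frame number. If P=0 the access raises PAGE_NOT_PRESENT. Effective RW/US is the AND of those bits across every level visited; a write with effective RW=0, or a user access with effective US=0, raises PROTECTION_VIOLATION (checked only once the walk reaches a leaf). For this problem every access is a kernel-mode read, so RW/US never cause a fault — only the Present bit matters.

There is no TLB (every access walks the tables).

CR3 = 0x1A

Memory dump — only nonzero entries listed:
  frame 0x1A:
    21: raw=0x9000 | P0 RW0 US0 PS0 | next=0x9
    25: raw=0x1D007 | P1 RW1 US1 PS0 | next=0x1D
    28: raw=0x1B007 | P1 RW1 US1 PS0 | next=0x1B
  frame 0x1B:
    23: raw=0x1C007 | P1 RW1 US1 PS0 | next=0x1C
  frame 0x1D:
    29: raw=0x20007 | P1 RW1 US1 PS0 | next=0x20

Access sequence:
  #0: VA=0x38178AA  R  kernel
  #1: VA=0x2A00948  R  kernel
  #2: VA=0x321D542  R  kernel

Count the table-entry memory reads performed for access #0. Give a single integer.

Walk each access:
#0 VA=0x38178AA (r,kernel):
  L0 @0x1A[28] → 0x1B007  P=1,RW=1,US=1,PS=0
  L1 @0x1B[23] → 0x1C007  P=1,RW=1,US=1,PS=0
  ⇒ phys 0x1C8AA  [2 reads]
#1 VA=0x2A00948 (r,kernel):
  L0 @0x1A[21] → 0x9000  P=0,RW=0,US=0,PS=0
  → PAGE_NOT_PRESENT  (1 entries read)
#2 VA=0x321D542 (r,kernel):
  L0 @0x1A[25] → 0x1D007  P=1,RW=1,US=1,PS=0
  L1 @0x1D[29] → 0x20007  P=1,RW=1,US=1,PS=0
  ⇒ phys 0x20542  [2 reads]

Entries read for #0: 2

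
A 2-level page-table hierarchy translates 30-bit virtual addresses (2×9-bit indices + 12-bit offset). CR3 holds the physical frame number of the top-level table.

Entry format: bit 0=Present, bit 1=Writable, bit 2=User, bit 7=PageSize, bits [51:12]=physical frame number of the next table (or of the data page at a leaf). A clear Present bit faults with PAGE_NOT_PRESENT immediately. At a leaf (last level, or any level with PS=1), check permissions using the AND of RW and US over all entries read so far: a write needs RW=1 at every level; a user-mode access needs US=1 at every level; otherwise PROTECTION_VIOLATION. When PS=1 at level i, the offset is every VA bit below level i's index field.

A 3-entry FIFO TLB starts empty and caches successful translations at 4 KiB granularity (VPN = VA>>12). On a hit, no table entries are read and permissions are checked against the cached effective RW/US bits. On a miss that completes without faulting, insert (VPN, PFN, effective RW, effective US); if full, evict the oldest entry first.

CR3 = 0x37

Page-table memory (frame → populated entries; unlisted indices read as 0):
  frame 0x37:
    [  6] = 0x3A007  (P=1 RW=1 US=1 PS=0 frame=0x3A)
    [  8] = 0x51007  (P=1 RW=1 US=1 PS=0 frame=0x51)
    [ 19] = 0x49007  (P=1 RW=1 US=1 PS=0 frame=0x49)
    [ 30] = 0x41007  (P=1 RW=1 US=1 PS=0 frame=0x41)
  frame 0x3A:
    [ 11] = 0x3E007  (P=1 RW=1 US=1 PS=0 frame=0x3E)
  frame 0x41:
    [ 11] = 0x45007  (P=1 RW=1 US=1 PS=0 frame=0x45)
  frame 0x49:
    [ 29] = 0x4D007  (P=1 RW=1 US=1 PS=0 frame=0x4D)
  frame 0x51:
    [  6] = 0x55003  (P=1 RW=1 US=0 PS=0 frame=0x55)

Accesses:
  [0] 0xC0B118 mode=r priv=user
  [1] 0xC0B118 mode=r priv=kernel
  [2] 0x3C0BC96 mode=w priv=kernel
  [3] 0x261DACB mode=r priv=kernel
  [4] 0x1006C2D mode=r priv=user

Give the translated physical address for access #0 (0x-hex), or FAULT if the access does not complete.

Trace:
#0 VA=0xC0B118 (r,user):
  L0 @0x37[6] → 0x3A007  P=1,RW=1,US=1,PS=0
  L1 @0x3A[11] → 0x3E007  P=1,RW=1,US=1,PS=0
  → PA=0x3E118  (2 entries read)
#1 VA=0xC0B118 (r,kernel):
  TLB hit vpn=0xC0B → PA=0x3E118
#2 VA=0x3C0BC96 (w,kernel):
  L0 @0x37[30] → 0x41007  P=1,RW=1,US=1,PS=0
  L1 @0x41[11] → 0x45007  P=1,RW=1,US=1,PS=0
  → PA=0x45C96  (2 entries read)
#3 VA=0x261DACB (r,kernel):
  L0 @0x37[19] → 0x49007  P=1,RW=1,US=1,PS=0
  L1 @0x49[29] → 0x4D007  P=1,RW=1,US=1,PS=0
  → PA=0x4DACB  (2 entries read)
#4 VA=0x1006C2D (r,user):
  L0 @0x37[8] → 0x51007  P=1,RW=1,US=1,PS=0
  L1 @0x51[6] → 0x55003  P=1,RW=1,US=0,PS=0
  → PROTECTION_VIOLATION  (2 entries read)

Access #0 PA: 0x3E118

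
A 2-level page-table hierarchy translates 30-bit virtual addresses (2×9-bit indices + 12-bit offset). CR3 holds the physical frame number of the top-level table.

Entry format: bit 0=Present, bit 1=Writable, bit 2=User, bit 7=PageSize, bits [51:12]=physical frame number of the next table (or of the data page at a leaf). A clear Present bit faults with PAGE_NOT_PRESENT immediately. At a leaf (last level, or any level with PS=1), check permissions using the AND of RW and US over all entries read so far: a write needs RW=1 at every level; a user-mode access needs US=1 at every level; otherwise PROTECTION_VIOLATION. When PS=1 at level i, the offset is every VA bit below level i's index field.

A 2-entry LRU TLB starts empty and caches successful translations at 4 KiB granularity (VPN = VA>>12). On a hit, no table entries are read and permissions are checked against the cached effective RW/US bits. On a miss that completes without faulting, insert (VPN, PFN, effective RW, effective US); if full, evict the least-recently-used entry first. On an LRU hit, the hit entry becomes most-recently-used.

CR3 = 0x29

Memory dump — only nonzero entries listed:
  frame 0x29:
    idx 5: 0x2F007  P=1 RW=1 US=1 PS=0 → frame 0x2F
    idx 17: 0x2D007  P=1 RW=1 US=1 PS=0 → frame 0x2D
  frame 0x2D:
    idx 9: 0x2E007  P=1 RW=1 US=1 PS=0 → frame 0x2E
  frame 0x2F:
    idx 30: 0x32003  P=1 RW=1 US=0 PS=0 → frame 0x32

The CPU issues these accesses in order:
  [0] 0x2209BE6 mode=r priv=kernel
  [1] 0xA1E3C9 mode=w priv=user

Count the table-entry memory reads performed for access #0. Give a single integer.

Per-access translation:
#0 VA=0x2209BE6 (r,kernel):
  lvl0: tbl 0x29, slot 17 ⇒ 0x2D007 (P1/RW1/US1/PS0)
  lvl1: tbl 0x2D, slot 9 ⇒ 0x2E007 (P1/RW1/US1/PS0)
  ⇒ phys 0x2EBE6  [2 reads]
#1 VA=0xA1E3C9 (w,user):
  lvl0: tbl 0x29, slot 5 ⇒ 0x2F007 (P1/RW1/US1/PS0)
  lvl1: tbl 0x2F, slot 30 ⇒ 0x32003 (P1/RW1/US0/PS0)
  ⇒ fault: PROTECTION_VIOLATION  — 2 lookups

Entries read for #0: 2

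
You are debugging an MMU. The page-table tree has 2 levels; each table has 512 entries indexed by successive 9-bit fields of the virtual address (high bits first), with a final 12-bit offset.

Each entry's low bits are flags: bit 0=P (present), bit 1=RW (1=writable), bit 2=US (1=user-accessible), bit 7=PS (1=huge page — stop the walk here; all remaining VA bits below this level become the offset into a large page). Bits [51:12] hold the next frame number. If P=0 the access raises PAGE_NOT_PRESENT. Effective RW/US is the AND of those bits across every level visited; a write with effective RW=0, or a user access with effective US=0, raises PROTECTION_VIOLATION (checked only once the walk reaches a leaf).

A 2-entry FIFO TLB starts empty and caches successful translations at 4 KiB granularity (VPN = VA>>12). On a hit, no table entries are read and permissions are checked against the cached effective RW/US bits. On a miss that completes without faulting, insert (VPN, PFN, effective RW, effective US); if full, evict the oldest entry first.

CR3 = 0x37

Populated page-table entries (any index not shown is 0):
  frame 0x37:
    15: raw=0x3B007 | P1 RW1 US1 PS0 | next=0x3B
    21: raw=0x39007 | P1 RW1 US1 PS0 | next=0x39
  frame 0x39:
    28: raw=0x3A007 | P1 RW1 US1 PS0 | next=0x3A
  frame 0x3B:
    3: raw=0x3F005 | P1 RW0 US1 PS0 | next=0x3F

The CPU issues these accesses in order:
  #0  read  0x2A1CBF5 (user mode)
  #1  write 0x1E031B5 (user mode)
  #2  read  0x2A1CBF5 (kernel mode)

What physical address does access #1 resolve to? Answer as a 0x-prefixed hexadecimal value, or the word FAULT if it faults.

Walk each access:
#0 VA=0x2A1CBF5 (r,user):
  L0: frame=0x37 idx=21 entry=0x39007 [P=1 RW=1 US=1 PS=0]
  L1: frame=0x39 idx=28 entry=0x3A007 [P=1 RW=1 US=1 PS=0]
  ⇒ phys 0x3ABF5  [2 reads]
#1 VA=0x1E031B5 (w,user):
  L0: frame=0x37 idx=15 entry=0x3B007 [P=1 RW=1 US=1 PS=0]
  L1: frame=0x3B idx=3 entry=0x3F005 [P=1 RW=0 US=1 PS=0]
  ✗ PROTECTION_VIOLATION  [2 reads]
#2 VA=0x2A1CBF5 (r,kernel):
  TLB hit vpn=0x2A1C → PA=0x3ABF5

Access #1 PA: FAULT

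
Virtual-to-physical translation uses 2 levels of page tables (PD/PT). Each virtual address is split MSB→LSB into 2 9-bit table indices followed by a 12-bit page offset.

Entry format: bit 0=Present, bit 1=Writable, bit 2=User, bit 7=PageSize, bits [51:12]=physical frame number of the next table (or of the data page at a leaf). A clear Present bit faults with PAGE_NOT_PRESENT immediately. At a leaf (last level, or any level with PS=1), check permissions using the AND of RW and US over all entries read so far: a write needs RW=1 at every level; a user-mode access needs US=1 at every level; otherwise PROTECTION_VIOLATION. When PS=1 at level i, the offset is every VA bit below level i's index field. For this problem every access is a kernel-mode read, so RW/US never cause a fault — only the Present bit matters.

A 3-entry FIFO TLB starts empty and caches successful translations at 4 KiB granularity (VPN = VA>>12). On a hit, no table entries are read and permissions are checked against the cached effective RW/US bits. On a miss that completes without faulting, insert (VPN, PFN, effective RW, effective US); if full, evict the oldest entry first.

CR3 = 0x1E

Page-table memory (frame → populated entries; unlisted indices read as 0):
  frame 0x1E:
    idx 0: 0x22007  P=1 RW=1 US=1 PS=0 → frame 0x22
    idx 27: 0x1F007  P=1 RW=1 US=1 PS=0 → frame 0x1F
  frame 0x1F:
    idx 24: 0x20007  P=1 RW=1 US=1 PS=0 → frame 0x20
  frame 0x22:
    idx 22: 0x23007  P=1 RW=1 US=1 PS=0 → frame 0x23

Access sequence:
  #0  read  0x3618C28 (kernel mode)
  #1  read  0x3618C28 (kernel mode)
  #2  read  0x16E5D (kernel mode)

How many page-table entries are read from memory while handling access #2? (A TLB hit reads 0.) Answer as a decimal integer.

Trace:
#0 VA=0x3618C28 (r,kernel):
  [0] read 0x1E idx=27: raw=0x1F007 flags P=1 W=1 U=1 S=0
  [1] read 0x1F idx=24: raw=0x20007 flags P=1 W=1 U=1 S=0
  ⇒ phys 0x20C28  [2 reads]
#1 VA=0x3618C28 (r,kernel):
  TLB hit vpn=0x3618 → PA=0x20C28
#2 VA=0x16E5D (r,kernel):
  [0] read 0x1E idx=0: raw=0x22007 flags P=1 W=1 U=1 S=0
  [1] read 0x22 idx=22: raw=0x23007 flags P=1 W=1 U=1 S=0
  ⇒ phys 0x23E5D  [2 reads]

Entries read for #2: 2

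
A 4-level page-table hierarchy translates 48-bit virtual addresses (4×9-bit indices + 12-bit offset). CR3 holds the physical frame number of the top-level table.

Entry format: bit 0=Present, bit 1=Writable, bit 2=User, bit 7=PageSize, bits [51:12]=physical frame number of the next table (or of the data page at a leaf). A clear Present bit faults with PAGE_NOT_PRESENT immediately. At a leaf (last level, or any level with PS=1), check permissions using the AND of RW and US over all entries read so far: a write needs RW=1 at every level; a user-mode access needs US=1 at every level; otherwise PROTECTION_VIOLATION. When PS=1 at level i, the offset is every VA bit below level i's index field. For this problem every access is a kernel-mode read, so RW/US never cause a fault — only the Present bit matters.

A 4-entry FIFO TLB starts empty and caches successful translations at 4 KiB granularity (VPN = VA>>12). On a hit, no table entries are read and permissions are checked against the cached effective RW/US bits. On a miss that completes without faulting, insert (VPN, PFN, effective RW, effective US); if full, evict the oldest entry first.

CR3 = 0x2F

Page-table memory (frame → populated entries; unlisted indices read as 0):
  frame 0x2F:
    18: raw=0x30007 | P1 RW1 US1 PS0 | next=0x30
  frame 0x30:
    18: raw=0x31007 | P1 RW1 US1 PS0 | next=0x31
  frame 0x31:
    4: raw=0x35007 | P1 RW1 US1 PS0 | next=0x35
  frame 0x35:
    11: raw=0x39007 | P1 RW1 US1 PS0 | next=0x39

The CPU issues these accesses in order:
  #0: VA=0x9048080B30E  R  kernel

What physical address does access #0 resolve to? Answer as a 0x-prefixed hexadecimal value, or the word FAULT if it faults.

Per-access translation:
#0 VA=0x9048080B30E (r,kernel):
  [0] read 0x2F idx=18: raw=0x30007 flags P=1 W=1 U=1 S=0
  [1] read 0x30 idx=18: raw=0x31007 flags P=1 W=1 U=1 S=0
  [2] read 0x31 idx=4: raw=0x35007 flags P=1 W=1 U=1 S=0
  [3] read 0x35 idx=11: raw=0x39007 flags P=1 W=1 U=1 S=0
  ✓ 0x3930E  — 4 lookups

Access #0 PA: 0x3930E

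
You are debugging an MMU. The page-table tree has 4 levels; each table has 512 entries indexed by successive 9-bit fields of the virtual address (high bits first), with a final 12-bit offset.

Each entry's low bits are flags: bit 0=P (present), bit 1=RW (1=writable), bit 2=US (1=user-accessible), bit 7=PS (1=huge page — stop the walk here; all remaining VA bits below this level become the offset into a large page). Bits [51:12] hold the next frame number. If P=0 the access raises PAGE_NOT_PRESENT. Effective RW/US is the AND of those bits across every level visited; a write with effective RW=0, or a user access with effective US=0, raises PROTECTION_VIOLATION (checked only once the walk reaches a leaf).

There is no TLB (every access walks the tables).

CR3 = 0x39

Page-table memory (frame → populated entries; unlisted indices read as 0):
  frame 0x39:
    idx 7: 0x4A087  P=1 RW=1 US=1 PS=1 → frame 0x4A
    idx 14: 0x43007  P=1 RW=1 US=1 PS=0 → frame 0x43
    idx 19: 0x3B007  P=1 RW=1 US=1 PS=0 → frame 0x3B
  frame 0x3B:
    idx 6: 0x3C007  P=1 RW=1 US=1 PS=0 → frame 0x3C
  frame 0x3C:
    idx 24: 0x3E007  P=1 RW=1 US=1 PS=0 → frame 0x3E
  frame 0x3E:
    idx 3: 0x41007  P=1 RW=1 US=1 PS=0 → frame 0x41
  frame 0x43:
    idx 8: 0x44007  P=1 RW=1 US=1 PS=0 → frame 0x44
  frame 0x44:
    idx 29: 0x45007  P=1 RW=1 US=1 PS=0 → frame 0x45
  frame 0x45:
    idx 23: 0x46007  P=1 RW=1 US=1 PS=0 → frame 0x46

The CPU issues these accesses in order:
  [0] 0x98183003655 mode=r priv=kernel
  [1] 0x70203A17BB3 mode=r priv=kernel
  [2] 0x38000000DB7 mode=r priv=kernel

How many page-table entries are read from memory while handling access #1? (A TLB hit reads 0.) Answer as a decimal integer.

Walk each access:
#0 VA=0x98183003655 (r,kernel):
  [0] read 0x39 idx=19: raw=0x3B007 flags P=1 W=1 U=1 S=0
  [1] read 0x3B idx=6: raw=0x3C007 flags P=1 W=1 U=1 S=0
  [2] read 0x3C idx=24: raw=0x3E007 flags P=1 W=1 U=1 S=0
  [3] read 0x3E idx=3: raw=0x41007 flags P=1 W=1 U=1 S=0
  ✓ 0x41655  — 4 lookups
#1 VA=0x70203A17BB3 (r,kernel):
  [0] read 0x39 idx=14: raw=0x43007 flags P=1 W=1 U=1 S=0
  [1] read 0x43 idx=8: raw=0x44007 flags P=1 W=1 U=1 S=0
  [2] read 0x44 idx=29: raw=0x45007 flags P=1 W=1 U=1 S=0
  [3] read 0x45 idx=23: raw=0x46007 flags P=1 W=1 U=1 S=0
  ✓ 0x46BB3  — 4 lookups
#2 VA=0x38000000DB7 (r,kernel):
  [0] read 0x39 idx=7: raw=0x4A087 flags P=1 W=1 U=1 S=1
  ✓ 0x4ADB7 (huge @L0)  — 1 lookups

Entries read for #1: 4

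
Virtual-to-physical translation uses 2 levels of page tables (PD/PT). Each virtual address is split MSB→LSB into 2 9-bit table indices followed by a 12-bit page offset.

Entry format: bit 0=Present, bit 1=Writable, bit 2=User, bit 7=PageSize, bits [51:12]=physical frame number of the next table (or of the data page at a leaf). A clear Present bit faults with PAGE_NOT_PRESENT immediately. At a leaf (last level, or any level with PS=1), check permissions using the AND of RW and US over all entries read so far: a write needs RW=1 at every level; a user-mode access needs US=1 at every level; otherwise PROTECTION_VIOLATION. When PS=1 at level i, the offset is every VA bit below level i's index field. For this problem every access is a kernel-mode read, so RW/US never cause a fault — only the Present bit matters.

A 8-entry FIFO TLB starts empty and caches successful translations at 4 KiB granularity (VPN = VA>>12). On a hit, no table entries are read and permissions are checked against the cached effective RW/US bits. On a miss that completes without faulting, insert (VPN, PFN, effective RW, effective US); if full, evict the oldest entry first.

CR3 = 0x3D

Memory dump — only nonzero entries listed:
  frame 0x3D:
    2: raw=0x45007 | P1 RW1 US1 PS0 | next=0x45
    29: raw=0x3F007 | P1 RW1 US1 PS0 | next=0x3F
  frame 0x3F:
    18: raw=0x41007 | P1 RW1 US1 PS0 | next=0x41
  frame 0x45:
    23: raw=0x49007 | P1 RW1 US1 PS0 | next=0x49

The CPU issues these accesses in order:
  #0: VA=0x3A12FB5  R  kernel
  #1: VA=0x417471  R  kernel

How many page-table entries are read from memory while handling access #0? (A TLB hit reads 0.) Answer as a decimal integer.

Trace:
#0 VA=0x3A12FB5 (r,kernel):
  L0 @0x3D[29] → 0x3F007  P=1,RW=1,US=1,PS=0
  L1 @0x3F[18] → 0x41007  P=1,RW=1,US=1,PS=0
  ✓ 0x41FB5  — 2 lookups
#1 VA=0x417471 (r,kernel):
  L0 @0x3D[2] → 0x45007  P=1,RW=1,US=1,PS=0
  L1 @0x45[23] → 0x49007  P=1,RW=1,US=1,PS=0
  ✓ 0x49471  — 2 lookups

Entries read for #0: 2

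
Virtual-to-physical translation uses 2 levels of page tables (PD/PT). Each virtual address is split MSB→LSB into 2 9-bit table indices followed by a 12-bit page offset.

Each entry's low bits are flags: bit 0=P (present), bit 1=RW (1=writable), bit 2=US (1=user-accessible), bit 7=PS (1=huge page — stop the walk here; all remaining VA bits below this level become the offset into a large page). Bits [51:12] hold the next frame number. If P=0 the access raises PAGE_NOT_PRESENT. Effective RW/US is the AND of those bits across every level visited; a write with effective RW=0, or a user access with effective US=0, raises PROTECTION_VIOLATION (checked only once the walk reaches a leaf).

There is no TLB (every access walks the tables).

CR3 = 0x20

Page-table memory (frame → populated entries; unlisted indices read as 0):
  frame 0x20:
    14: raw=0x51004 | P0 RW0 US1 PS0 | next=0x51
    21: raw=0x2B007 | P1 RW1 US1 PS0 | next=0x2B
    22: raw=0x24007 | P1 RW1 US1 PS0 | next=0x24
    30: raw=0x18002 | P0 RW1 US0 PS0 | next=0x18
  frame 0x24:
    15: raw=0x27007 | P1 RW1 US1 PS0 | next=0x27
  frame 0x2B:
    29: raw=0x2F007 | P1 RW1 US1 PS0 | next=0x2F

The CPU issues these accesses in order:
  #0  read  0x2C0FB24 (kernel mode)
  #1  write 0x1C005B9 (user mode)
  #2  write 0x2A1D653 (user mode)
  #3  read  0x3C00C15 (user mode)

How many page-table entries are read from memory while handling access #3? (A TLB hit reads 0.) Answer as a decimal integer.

Walk each access:
#0 VA=0x2C0FB24 (r,kernel):
  L0 @0x20[22] → 0x24007  P=1,RW=1,US=1,PS=0
  L1 @0x24[15] → 0x27007  P=1,RW=1,US=1,PS=0
  ⇒ phys 0x27B24  [2 reads]
#1 VA=0x1C005B9 (w,user):
  L0 @0x20[14] → 0x51004  P=0,RW=0,US=1,PS=0
  → PAGE_NOT_PRESENT  (1 entries read)
#2 VA=0x2A1D653 (w,user):
  L0 @0x20[21] → 0x2B007  P=1,RW=1,US=1,PS=0
  L1 @0x2B[29] → 0x2F007  P=1,RW=1,US=1,PS=0
  ⇒ phys 0x2F653  [2 reads]
#3 VA=0x3C00C15 (r,user):
  L0 @0x20[30] → 0x18002  P=0,RW=1,US=0,PS=0
  → PAGE_NOT_PRESENT  (1 entries read)

Entries read for #3: 1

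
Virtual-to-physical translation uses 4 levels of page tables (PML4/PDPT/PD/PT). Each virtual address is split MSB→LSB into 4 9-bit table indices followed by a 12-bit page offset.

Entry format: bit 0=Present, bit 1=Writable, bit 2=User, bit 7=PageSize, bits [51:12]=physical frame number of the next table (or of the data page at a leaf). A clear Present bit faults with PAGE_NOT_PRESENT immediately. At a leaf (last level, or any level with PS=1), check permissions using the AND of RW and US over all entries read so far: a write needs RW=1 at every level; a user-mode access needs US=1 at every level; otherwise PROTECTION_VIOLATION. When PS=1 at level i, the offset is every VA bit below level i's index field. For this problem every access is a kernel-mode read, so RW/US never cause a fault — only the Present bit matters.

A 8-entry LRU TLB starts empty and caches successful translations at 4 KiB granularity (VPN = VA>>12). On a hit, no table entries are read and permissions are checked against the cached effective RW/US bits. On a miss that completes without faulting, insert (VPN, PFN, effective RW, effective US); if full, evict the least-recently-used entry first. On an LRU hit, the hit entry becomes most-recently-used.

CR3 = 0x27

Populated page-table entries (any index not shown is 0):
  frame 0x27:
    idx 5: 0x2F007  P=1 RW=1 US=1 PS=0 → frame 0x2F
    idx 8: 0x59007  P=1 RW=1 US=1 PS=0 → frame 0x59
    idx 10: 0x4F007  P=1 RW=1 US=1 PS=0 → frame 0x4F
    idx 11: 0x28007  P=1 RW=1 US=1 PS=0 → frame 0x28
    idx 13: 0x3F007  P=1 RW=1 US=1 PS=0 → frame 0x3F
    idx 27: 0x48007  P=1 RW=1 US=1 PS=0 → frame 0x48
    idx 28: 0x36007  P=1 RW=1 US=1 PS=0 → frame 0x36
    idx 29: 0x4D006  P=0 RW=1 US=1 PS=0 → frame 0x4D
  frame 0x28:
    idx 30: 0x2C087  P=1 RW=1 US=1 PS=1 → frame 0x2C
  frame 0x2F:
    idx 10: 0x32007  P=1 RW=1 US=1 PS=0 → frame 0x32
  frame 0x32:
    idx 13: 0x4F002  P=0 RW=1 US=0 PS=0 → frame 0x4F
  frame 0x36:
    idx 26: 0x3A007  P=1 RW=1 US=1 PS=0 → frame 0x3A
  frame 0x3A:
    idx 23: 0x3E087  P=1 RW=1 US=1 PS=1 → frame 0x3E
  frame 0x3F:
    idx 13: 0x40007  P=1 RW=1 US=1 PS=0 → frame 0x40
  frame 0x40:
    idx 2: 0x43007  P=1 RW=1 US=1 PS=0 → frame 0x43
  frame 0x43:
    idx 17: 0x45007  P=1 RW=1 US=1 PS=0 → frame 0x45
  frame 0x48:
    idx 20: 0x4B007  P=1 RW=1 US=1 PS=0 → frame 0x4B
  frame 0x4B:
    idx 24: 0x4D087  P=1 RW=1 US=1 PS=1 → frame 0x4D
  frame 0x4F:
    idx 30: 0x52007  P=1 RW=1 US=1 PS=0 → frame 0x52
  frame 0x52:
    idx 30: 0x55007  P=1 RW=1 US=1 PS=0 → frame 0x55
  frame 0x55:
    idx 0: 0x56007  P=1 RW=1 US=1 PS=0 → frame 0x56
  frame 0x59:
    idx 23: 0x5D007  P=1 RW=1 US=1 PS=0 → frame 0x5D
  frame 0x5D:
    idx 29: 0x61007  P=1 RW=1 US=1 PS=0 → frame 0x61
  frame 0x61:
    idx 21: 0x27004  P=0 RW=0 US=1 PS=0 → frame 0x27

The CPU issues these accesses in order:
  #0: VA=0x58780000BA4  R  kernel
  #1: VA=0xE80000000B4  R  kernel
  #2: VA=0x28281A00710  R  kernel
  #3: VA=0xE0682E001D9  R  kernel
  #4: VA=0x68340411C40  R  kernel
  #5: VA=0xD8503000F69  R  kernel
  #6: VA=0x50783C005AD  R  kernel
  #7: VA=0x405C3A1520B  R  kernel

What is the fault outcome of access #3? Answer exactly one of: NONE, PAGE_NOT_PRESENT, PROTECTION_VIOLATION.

Trace:
#0 VA=0x58780000BA4 (r,kernel):
  L0 @0x27[11] → 0x28007  P=1,RW=1,US=1,PS=0
  L1 @0x28[30] → 0x2C087  P=1,RW=1,US=1,PS=1
  ⇒ phys 0x2CBA4 (huge @L1)  [2 reads]
#1 VA=0xE80000000B4 (r,kernel):
  L0 @0x27[29] → 0x4D006  P=0,RW=1,US=1,PS=0
  → PAGE_NOT_PRESENT  (1 entries read)
#2 VA=0x28281A00710 (r,kernel):
  L0 @0x27[5] → 0x2F007  P=1,RW=1,US=1,PS=0
  L1 @0x2F[10] → 0x32007  P=1,RW=1,US=1,PS=0
  L2 @0x32[13] → 0x4F002  P=0,RW=1,US=0,PS=0
  → PAGE_NOT_PRESENT  (3 entries read)
#3 VA=0xE0682E001D9 (r,kernel):
  L0 @0x27[28] → 0x36007  P=1,RW=1,US=1,PS=0
  L1 @0x36[26] → 0x3A007  P=1,RW=1,US=1,PS=0
  L2 @0x3A[23] → 0x3E087  P=1,RW=1,US=1,PS=1
  ⇒ phys 0x3E1D9 (huge @L2)  [3 reads]
#4 VA=0x68340411C40 (r,kernel):
  L0 @0x27[13] → 0x3F007  P=1,RW=1,US=1,PS=0
  L1 @0x3F[13] → 0x40007  P=1,RW=1,US=1,PS=0
  L2 @0x40[2] → 0x43007  P=1,RW=1,US=1,PS=0
  L3 @0x43[17] → 0x45007  P=1,RW=1,US=1,PS=0
  ⇒ phys 0x45C40  [4 reads]
#5 VA=0xD8503000F69 (r,kernel):
  L0 @0x27[27] → 0x48007  P=1,RW=1,US=1,PS=0
  L1 @0x48[20] → 0x4B007  P=1,RW=1,US=1,PS=0
  L2 @0x4B[24] → 0x4D087  P=1,RW=1,US=1,PS=1
  ⇒ phys 0x4DF69 (huge @L2)  [3 reads]
#6 VA=0x50783C005AD (r,kernel):
  L0 @0x27[10] → 0x4F007  P=1,RW=1,US=1,PS=0
  L1 @0x4F[30] → 0x52007  P=1,RW=1,US=1,PS=0
  L2 @0x52[30] → 0x55007  P=1,RW=1,US=1,PS=0
  L3 @0x55[0] → 0x56007  P=1,RW=1,US=1,PS=0
  ⇒ phys 0x565AD  [4 reads]
#7 VA=0x405C3A1520B (r,kernel):
  L0 @0x27[8] → 0x59007  P=1,RW=1,US=1,PS=0
  L1 @0x59[23] → 0x5D007  P=1,RW=1,US=1,PS=0
  L2 @0x5D[29] → 0x61007  P=1,RW=1,US=1,PS=0
  L3 @0x61[21] → 0x27004  P=0,RW=0,US=1,PS=0
  → PAGE_NOT_PRESENT  (4 entries read)

Access #3 fault: NONE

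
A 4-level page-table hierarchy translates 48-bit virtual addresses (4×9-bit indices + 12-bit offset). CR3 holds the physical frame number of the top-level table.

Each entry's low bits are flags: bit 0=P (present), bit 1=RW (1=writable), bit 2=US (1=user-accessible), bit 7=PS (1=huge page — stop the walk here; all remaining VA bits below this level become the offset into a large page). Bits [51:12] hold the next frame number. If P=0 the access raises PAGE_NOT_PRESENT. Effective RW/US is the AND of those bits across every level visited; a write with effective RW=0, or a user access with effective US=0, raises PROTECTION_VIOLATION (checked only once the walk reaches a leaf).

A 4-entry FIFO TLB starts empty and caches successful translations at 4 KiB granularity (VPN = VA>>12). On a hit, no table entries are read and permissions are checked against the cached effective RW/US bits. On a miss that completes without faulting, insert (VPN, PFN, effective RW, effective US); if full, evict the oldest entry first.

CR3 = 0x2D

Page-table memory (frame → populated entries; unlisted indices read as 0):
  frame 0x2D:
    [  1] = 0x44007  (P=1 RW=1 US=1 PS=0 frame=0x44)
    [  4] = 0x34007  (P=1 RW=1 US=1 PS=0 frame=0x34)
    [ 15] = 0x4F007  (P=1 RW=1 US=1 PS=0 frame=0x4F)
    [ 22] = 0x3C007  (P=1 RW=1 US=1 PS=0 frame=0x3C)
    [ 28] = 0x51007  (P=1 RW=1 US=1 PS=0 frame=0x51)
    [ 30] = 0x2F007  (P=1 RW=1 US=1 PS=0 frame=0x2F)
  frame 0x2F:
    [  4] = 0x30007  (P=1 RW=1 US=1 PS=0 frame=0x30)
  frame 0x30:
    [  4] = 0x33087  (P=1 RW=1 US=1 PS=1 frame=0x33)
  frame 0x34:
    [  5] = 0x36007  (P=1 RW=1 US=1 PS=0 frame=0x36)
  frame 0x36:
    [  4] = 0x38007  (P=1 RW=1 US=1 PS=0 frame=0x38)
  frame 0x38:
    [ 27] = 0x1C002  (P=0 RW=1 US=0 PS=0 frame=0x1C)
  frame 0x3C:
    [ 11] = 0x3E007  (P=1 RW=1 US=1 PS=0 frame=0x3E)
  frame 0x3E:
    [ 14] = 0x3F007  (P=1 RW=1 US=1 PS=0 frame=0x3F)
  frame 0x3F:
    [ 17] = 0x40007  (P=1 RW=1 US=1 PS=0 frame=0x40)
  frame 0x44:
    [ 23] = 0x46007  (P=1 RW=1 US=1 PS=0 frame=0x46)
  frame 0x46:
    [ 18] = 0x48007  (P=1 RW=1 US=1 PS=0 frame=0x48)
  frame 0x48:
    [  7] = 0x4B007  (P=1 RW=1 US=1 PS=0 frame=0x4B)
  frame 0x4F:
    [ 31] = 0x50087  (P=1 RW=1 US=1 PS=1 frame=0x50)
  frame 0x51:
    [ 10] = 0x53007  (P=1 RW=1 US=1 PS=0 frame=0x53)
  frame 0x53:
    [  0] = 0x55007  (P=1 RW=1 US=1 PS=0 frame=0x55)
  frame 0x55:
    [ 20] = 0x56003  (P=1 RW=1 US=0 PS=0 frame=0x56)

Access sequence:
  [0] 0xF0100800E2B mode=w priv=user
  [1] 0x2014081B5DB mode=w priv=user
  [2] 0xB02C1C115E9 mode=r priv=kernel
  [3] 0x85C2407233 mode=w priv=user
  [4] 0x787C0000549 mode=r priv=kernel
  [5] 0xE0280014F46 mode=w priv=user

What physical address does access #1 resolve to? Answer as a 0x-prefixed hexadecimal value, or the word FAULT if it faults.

Per-access translation:
#0 VA=0xF0100800E2B (w,user):
  [0] read 0x2D idx=30: raw=0x2F007 flags P=1 W=1 U=1 S=0
  [1] read 0x2F idx=4: raw=0x30007 flags P=1 W=1 U=1 S=0
  [2] read 0x30 idx=4: raw=0x33087 flags P=1 W=1 U=1 S=1
  ⇒ phys 0x33E2B (huge @L2)  [3 reads]
#1 VA=0x2014081B5DB (w,user):
  [0] read 0x2D idx=4: raw=0x34007 flags P=1 W=1 U=1 S=0
  [1] read 0x34 idx=5: raw=0x36007 flags P=1 W=1 U=1 S=0
  [2] read 0x36 idx=4: raw=0x38007 flags P=1 W=1 U=1 S=0
  [3] read 0x38 idx=27: raw=0x1C002 flags P=0 W=1 U=0 S=0
  ⇒ fault: PAGE_NOT_PRESENT  — 4 lookups
#2 VA=0xB02C1C115E9 (r,kernel):
  [0] read 0x2D idx=22: raw=0x3C007 flags P=1 W=1 U=1 S=0
  [1] read 0x3C idx=11: raw=0x3E007 flags P=1 W=1 U=1 S=0
  [2] read 0x3E idx=14: raw=0x3F007 flags P=1 W=1 U=1 S=0
  [3] read 0x3F idx=17: raw=0x40007 flags P=1 W=1 U=1 S=0
  ⇒ phys 0x405E9  [4 reads]
#3 VA=0x85C2407233 (w,user):
  [0] read 0x2D idx=1: raw=0x44007 flags P=1 W=1 U=1 S=0
  [1] read 0x44 idx=23: raw=0x46007 flags P=1 W=1 U=1 S=0
  [2] read 0x46 idx=18: raw=0x48007 flags P=1 W=1 U=1 S=0
  [3] read 0x48 idx=7: raw=0x4B007 flags P=1 W=1 U=1 S=0
  ⇒ phys 0x4B233  [4 reads]
#4 VA=0x787C0000549 (r,kernel):
  [0] read 0x2D idx=15: raw=0x4F007 flags P=1 W=1 U=1 S=0
  [1] read 0x4F idx=31: raw=0x50087 flags P=1 W=1 U=1 S=1
  ⇒ phys 0x50549 (huge @L1)  [2 reads]
#5 VA=0xE0280014F46 (w,user):
  [0] read 0x2D idx=28: raw=0x51007 flags P=1 W=1 U=1 S=0
  [1] read 0x51 idx=10: raw=0x53007 flags P=1 W=1 U=1 S=0
  [2] read 0x53 idx=0: raw=0x55007 flags P=1 W=1 U=1 S=0
  [3] read 0x55 idx=20: raw=0x56003 flags P=1 W=1 U=0 S=0
  ⇒ fault: PROTECTION_VIOLATION  — 4 lookups

Access #1 PA: FAULT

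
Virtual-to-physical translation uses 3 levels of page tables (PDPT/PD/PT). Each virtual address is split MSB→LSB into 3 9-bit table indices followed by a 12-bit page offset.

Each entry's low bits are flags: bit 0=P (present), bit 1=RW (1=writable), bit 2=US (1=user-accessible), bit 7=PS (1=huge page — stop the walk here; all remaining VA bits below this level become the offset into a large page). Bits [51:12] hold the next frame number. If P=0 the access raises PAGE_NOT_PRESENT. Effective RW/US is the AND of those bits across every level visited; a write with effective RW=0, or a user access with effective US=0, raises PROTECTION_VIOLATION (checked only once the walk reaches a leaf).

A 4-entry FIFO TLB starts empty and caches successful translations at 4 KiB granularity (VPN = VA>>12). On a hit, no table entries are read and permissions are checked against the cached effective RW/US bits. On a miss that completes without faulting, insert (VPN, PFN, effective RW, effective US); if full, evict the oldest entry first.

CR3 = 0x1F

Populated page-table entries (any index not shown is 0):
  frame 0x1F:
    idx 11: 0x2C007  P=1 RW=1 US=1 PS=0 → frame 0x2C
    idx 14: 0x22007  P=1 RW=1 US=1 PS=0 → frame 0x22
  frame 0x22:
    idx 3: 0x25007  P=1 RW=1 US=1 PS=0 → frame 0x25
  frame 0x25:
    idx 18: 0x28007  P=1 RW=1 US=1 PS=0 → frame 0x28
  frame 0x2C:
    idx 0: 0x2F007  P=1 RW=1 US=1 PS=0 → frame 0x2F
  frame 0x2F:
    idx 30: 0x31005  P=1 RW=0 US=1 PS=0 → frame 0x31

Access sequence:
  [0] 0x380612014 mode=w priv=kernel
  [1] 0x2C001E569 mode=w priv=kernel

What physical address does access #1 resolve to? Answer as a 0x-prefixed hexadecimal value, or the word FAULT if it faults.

Per-access translation:
#0 VA=0x380612014 (w,kernel):
  [0] read 0x1F idx=14: raw=0x22007 flags P=1 W=1 U=1 S=0
  [1] read 0x22 idx=3: raw=0x25007 flags P=1 W=1 U=1 S=0
  [2] read 0x25 idx=18: raw=0x28007 flags P=1 W=1 U=1 S=0
  → PA=0x28014  (3 entries read)
#1 VA=0x2C001E569 (w,kernel):
  [0] read 0x1F idx=11: raw=0x2C007 flags P=1 W=1 U=1 S=0
  [1] read 0x2C idx=0: raw=0x2F007 flags P=1 W=1 U=1 S=0
  [2] read 0x2F idx=30: raw=0x31005 flags P=1 W=0 U=1 S=0
  ⇒ fault: PROTECTION_VIOLATION  — 3 lookups

Access #1 PA: FAULT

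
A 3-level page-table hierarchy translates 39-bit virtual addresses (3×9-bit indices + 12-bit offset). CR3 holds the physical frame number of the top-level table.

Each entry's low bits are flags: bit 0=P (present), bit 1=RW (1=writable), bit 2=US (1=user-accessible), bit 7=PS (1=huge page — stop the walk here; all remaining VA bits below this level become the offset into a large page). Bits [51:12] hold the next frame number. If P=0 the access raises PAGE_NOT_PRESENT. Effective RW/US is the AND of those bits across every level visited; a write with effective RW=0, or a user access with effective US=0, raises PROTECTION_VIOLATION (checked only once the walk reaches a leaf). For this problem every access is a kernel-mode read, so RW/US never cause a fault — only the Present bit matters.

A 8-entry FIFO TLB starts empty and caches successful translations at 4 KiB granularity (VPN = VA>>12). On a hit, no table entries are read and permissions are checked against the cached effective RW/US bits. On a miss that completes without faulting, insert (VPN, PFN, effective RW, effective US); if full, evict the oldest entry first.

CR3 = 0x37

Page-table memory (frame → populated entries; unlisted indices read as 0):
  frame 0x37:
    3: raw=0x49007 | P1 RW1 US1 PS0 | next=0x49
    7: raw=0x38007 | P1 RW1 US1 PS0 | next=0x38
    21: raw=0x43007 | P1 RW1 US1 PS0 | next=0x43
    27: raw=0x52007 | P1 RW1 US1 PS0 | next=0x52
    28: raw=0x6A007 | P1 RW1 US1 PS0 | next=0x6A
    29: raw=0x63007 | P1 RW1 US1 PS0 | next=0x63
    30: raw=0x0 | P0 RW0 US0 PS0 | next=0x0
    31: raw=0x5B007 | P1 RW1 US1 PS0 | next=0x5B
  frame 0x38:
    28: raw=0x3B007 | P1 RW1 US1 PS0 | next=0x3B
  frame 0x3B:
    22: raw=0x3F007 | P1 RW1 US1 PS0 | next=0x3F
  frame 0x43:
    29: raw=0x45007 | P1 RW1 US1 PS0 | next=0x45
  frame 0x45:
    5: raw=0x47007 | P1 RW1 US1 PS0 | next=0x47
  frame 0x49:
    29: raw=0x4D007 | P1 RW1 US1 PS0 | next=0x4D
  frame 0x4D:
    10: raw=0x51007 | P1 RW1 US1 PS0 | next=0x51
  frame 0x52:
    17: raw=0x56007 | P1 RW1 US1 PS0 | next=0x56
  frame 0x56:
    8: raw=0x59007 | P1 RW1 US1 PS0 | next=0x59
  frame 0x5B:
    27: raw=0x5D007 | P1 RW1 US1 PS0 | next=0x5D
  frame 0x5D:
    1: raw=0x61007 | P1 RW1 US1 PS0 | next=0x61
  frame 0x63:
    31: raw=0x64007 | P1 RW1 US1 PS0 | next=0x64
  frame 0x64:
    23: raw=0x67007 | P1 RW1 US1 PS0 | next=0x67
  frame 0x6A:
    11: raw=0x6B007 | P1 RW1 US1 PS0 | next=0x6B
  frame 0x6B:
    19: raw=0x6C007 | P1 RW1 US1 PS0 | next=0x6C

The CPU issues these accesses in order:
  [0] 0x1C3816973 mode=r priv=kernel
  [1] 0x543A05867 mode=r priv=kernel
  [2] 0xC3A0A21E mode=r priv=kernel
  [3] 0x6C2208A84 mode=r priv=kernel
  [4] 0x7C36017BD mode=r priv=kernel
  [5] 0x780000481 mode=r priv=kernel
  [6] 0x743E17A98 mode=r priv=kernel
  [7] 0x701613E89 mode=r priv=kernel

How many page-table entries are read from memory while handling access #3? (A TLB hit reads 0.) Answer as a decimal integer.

Walk each access:
#0 VA=0x1C3816973 (r,kernel):
  lvl0: tbl 0x37, slot 7 ⇒ 0x38007 (P1/RW1/US1/PS0)
  lvl1: tbl 0x38, slot 28 ⇒ 0x3B007 (P1/RW1/US1/PS0)
  lvl2: tbl 0x3B, slot 22 ⇒ 0x3F007 (P1/RW1/US1/PS0)
  → PA=0x3F973  (3 entries read)
#1 VA=0x543A05867 (r,kernel):
  lvl0: tbl 0x37, slot 21 ⇒ 0x43007 (P1/RW1/US1/PS0)
  lvl1: tbl 0x43, slot 29 ⇒ 0x45007 (P1/RW1/US1/PS0)
  lvl2: tbl 0x45, slot 5 ⇒ 0x47007 (P1/RW1/US1/PS0)
  → PA=0x47867  (3 entries read)
#2 VA=0xC3A0A21E (r,kernel):
  lvl0: tbl 0x37, slot 3 ⇒ 0x49007 (P1/RW1/US1/PS0)
  lvl1: tbl 0x49, slot 29 ⇒ 0x4D007 (P1/RW1/US1/PS0)
  lvl2: tbl 0x4D, slot 10 ⇒ 0x51007 (P1/RW1/US1/PS0)
  → PA=0x5121E  (3 entries read)
#3 VA=0x6C2208A84 (r,kernel):
  lvl0: tbl 0x37, slot 27 ⇒ 0x52007 (P1/RW1/US1/PS0)
  lvl1: tbl 0x52, slot 17 ⇒ 0x56007 (P1/RW1/US1/PS0)
  lvl2: tbl 0x56, slot 8 ⇒ 0x59007 (P1/RW1/US1/PS0)
  → PA=0x59A84  (3 entries read)
#4 VA=0x7C36017BD (r,kernel):
  lvl0: tbl 0x37, slot 31 ⇒ 0x5B007 (P1/RW1/US1/PS0)
  lvl1: tbl 0x5B, slot 27 ⇒ 0x5D007 (P1/RW1/US1/PS0)
  lvl2: tbl 0x5D, slot 1 ⇒ 0x61007 (P1/RW1/US1/PS0)
  → PA=0x617BD  (3 entries read)
#5 VA=0x780000481 (r,kernel):
  lvl0: tbl 0x37, slot 30 ⇒ 0x0 (P0/RW0/US0/PS0)
  → PAGE_NOT_PRESENT  (1 entries read)
#6 VA=0x743E17A98 (r,kernel):
  lvl0: tbl 0x37, slot 29 ⇒ 0x63007 (P1/RW1/US1/PS0)
  lvl1: tbl 0x63, slot 31 ⇒ 0x64007 (P1/RW1/US1/PS0)
  lvl2: tbl 0x64, slot 23 ⇒ 0x67007 (P1/RW1/US1/PS0)
  → PA=0x67A98  (3 entries read)
#7 VA=0x701613E89 (r,kernel):
  lvl0: tbl 0x37, slot 28 ⇒ 0x6A007 (P1/RW1/US1/PS0)
  lvl1: tbl 0x6A, slot 11 ⇒ 0x6B007 (P1/RW1/US1/PS0)
  lvl2: tbl 0x6B, slot 19 ⇒ 0x6C007 (P1/RW1/US1/PS0)
  → PA=0x6CE89  (3 entries read)

Entries read for #3: 3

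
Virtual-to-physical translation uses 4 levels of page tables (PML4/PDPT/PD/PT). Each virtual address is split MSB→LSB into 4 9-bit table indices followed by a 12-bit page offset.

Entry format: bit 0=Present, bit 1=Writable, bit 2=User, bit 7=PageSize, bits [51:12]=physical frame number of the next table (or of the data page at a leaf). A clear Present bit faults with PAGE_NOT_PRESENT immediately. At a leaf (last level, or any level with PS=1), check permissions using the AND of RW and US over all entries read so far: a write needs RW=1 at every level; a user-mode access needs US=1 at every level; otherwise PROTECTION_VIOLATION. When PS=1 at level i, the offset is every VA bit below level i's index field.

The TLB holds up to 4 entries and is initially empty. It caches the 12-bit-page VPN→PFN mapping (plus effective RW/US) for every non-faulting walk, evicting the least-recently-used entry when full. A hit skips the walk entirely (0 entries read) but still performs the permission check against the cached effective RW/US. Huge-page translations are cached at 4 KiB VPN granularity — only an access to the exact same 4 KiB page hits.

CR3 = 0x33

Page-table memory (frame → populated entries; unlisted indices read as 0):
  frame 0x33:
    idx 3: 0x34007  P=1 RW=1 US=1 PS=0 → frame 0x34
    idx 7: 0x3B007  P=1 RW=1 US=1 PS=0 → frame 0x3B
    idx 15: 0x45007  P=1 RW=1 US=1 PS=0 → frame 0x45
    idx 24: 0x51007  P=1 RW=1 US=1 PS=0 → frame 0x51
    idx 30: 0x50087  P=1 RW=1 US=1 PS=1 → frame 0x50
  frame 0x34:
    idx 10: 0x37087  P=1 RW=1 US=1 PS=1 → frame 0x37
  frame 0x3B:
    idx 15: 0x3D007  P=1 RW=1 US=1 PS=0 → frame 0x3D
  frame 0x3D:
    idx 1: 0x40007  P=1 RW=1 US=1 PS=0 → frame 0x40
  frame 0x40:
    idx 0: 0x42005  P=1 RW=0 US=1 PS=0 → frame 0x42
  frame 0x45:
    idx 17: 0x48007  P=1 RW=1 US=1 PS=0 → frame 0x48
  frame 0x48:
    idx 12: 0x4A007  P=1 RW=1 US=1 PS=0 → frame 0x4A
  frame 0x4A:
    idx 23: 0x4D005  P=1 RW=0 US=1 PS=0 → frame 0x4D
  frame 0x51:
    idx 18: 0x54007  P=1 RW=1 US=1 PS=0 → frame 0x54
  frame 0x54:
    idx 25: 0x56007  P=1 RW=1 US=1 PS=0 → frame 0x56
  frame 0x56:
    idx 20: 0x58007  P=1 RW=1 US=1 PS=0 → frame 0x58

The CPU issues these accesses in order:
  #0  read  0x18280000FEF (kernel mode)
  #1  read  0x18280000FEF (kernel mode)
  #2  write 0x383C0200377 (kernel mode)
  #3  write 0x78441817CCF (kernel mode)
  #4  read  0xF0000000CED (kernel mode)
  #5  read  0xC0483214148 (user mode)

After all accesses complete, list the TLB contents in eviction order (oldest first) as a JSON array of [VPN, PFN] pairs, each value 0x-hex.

Trace:
#0 VA=0x18280000FEF (r,kernel):
  L0 @0x33[3] → 0x34007  P=1,RW=1,US=1,PS=0
  L1 @0x34[10] → 0x37087  P=1,RW=1,US=1,PS=1
  ⇒ phys 0x37FEF (huge @L1)  [2 reads]
#1 VA=0x18280000FEF (r,kernel):
  TLB hit vpn=0x18280000 → PA=0x37FEF
#2 VA=0x383C0200377 (w,kernel):
  L0 @0x33[7] → 0x3B007  P=1,RW=1,US=1,PS=0
  L1 @0x3B[15] → 0x3D007  P=1,RW=1,US=1,PS=0
  L2 @0x3D[1] → 0x40007  P=1,RW=1,US=1,PS=0
  L3 @0x40[0] → 0x42005  P=1,RW=0,US=1,PS=0
  ✗ PROTECTION_VIOLATION  [4 reads]
#3 VA=0x78441817CCF (w,kernel):
  L0 @0x33[15] → 0x45007  P=1,RW=1,US=1,PS=0
  L1 @0x45[17] → 0x48007  P=1,RW=1,US=1,PS=0
  L2 @0x48[12] → 0x4A007  P=1,RW=1,US=1,PS=0
  L3 @0x4A[23] → 0x4D005  P=1,RW=0,US=1,PS=0
  ✗ PROTECTION_VIOLATION  [4 reads]
#4 VA=0xF0000000CED (r,kernel):
  L0 @0x33[30] → 0x50087  P=1,RW=1,US=1,PS=1
  ⇒ phys 0x50CED (huge @L0)  [1 reads]
#5 VA=0xC0483214148 (r,user):
  L0 @0x33[24] → 0x51007  P=1,RW=1,US=1,PS=0
  L1 @0x51[18] → 0x54007  P=1,RW=1,US=1,PS=0
  L2 @0x54[25] → 0x56007  P=1,RW=1,US=1,PS=0
  L3 @0x56[20] → 0x58007  P=1,RW=1,US=1,PS=0
  ⇒ phys 0x58148  [4 reads]

TLB: [["0x18280000", "0x37"], ["0xF0000000", "0x50"], ["0xC0483214", "0x58"]]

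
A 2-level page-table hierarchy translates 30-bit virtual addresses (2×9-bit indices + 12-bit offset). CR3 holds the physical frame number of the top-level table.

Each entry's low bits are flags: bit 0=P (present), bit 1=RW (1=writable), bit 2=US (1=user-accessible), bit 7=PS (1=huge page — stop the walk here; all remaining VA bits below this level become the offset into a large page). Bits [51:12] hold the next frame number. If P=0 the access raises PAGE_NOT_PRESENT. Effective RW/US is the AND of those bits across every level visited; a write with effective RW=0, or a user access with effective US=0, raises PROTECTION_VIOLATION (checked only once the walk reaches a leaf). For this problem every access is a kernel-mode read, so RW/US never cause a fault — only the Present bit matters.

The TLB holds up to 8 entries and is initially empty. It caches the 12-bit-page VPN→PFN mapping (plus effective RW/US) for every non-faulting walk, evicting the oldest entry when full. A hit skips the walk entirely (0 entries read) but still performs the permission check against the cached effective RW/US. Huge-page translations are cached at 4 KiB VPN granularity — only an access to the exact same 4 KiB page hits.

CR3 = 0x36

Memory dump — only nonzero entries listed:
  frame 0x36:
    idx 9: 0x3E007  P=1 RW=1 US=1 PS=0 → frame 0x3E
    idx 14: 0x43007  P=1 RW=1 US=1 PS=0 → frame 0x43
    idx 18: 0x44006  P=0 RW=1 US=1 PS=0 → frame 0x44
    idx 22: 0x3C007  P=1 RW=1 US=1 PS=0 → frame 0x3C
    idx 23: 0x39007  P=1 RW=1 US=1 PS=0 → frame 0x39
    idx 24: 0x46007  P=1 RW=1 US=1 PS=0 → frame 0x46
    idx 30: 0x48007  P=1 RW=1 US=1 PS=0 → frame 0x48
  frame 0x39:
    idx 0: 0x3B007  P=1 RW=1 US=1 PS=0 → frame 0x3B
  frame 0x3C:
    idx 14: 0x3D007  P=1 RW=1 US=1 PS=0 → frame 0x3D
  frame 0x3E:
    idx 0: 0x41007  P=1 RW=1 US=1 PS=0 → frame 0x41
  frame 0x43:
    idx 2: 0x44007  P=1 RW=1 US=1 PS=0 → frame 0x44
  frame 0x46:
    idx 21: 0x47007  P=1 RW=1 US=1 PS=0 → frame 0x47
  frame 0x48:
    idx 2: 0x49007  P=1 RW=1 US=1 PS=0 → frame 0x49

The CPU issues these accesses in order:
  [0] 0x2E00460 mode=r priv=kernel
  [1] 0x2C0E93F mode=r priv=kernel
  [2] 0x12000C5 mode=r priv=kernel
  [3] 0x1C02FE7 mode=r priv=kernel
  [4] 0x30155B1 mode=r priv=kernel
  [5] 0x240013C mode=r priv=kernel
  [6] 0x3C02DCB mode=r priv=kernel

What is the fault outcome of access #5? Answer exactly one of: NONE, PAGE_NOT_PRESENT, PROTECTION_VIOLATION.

Per-access translation:
#0 VA=0x2E00460 (r,kernel):
  [0] read 0x36 idx=23: raw=0x39007 flags P=1 W=1 U=1 S=0
  [1] read 0x39 idx=0: raw=0x3B007 flags P=1 W=1 U=1 S=0
  ✓ 0x3B460  — 2 lookups
#1 VA=0x2C0E93F (r,kernel):
  [0] read 0x36 idx=22: raw=0x3C007 flags P=1 W=1 U=1 S=0
  [1] read 0x3C idx=14: raw=0x3D007 flags P=1 W=1 U=1 S=0
  ✓ 0x3D93F  — 2 lookups
#2 VA=0x12000C5 (r,kernel):
  [0] read 0x36 idx=9: raw=0x3E007 flags P=1 W=1 U=1 S=0
  [1] read 0x3E idx=0: raw=0x41007 flags P=1 W=1 U=1 S=0
  ✓ 0x410C5  — 2 lookups
#3 VA=0x1C02FE7 (r,kernel):
  [0] read 0x36 idx=14: raw=0x43007 flags P=1 W=1 U=1 S=0
  [1] read 0x43 idx=2: raw=0x44007 flags P=1 W=1 U=1 S=0
  ✓ 0x44FE7  — 2 lookups
#4 VA=0x30155B1 (r,kernel):
  [0] read 0x36 idx=24: raw=0x46007 flags P=1 W=1 U=1 S=0
  [1] read 0x46 idx=21: raw=0x47007 flags P=1 W=1 U=1 S=0
  ✓ 0x475B1  — 2 lookups
#5 VA=0x240013C (r,kernel):
  [0] read 0x36 idx=18: raw=0x44006 flags P=0 W=1 U=1 S=0
  ⇒ fault: PAGE_NOT_PRESENT  — 1 lookups
#6 VA=0x3C02DCB (r,kernel):
  [0] read 0x36 idx=30: raw=0x48007 flags P=1 W=1 U=1 S=0
  [1] read 0x48 idx=2: raw=0x49007 flags P=1 W=1 U=1 S=0
  ✓ 0x49DCB  — 2 lookups

Access #5 fault: PAGE_NOT_PRESENT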